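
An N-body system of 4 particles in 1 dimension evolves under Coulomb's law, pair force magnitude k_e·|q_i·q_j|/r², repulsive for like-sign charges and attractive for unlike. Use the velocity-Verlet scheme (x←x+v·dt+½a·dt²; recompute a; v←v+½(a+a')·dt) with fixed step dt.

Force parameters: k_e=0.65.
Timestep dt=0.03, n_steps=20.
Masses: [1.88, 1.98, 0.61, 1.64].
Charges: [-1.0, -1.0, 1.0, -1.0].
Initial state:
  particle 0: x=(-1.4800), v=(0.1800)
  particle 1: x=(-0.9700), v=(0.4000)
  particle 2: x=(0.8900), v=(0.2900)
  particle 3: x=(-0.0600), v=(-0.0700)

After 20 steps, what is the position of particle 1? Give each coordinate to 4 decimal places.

step 0: x0=(-1.4800) x1=(-0.9700) x2=(0.8900) x3=(-0.0600)
step 1: x0=(-1.4752) x1=(-0.9576) x2=(0.8979) x3=(-0.0616)
step 2: x0=(-1.4718) x1=(-0.9443) x2=(0.9044) x3=(-0.0622)
step 3: x0=(-1.4695) x1=(-0.9303) x2=(0.9094) x3=(-0.0618)
step 4: x0=(-1.4684) x1=(-0.9156) x2=(0.9129) x3=(-0.0603)
step 5: x0=(-1.4684) x1=(-0.9002) x2=(0.9149) x3=(-0.0578)
step 6: x0=(-1.4695) x1=(-0.8842) x2=(0.9155) x3=(-0.0542)
step 7: x0=(-1.4716) x1=(-0.8677) x2=(0.9146) x3=(-0.0496)
step 8: x0=(-1.4746) x1=(-0.8507) x2=(0.9121) x3=(-0.0438)
step 9: x0=(-1.4786) x1=(-0.8334) x2=(0.9082) x3=(-0.0370)
step 10: x0=(-1.4834) x1=(-0.8157) x2=(0.9027) x3=(-0.0290)
step 11: x0=(-1.4890) x1=(-0.7977) x2=(0.8956) x3=(-0.0199)
step 12: x0=(-1.4953) x1=(-0.7795) x2=(0.8868) x3=(-0.0096)
step 13: x0=(-1.5023) x1=(-0.7611) x2=(0.8764) x3=(0.0020)
step 14: x0=(-1.5099) x1=(-0.7425) x2=(0.8641) x3=(0.0147)
step 15: x0=(-1.5182) x1=(-0.7239) x2=(0.8500) x3=(0.0287)
step 16: x0=(-1.5271) x1=(-0.7052) x2=(0.8339) x3=(0.0441)
step 17: x0=(-1.5364) x1=(-0.6864) x2=(0.8157) x3=(0.0608)
step 18: x0=(-1.5463) x1=(-0.6677) x2=(0.7953) x3=(0.0789)
step 19: x0=(-1.5566) x1=(-0.6489) x2=(0.7723) x3=(0.0984)
step 20: x0=(-1.5674) x1=(-0.6302) x2=(0.7465) x3=(0.1196)

(-0.6302)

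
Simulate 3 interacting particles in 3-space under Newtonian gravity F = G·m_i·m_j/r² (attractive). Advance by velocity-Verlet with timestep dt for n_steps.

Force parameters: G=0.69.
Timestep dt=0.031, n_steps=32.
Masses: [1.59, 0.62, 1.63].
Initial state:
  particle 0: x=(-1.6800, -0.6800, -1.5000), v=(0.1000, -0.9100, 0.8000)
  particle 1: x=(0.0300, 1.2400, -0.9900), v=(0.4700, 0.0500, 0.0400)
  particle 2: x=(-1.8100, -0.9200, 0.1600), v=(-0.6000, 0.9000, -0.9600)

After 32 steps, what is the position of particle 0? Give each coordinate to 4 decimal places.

step 0: x0=(-1.6800, -0.6800, -1.5000) x1=(0.0300, 1.2400, -0.9900) x2=(-1.8100, -0.9200, 0.1600)
step 1: x0=(-1.6769, -0.7082, -1.4750) x1=(0.0445, 1.2415, -0.9888) x2=(-1.8286, -0.8921, 0.1300)
step 2: x0=(-1.6738, -0.7364, -1.4496) x1=(0.0588, 1.2427, -0.9875) x2=(-1.8471, -0.8640, 0.0997)
step 3: x0=(-1.6707, -0.7646, -1.4237) x1=(0.0729, 1.2438, -0.9862) x2=(-1.8655, -0.8360, 0.0689)
step 4: x0=(-1.6676, -0.7928, -1.3974) x1=(0.0869, 1.2447, -0.9849) x2=(-1.8839, -0.8078, 0.0376)
step 5: x0=(-1.6646, -0.8210, -1.3705) x1=(0.1007, 1.2454, -0.9836) x2=(-1.9021, -0.7796, 0.0058)
step 6: x0=(-1.6616, -0.8491, -1.3431) x1=(0.1144, 1.2459, -0.9823) x2=(-1.9202, -0.7515, -0.0265)
step 7: x0=(-1.6587, -0.8771, -1.3151) x1=(0.1278, 1.2462, -0.9809) x2=(-1.9382, -0.7233, -0.0595)
step 8: x0=(-1.6560, -0.9050, -1.2865) x1=(0.1411, 1.2463, -0.9795) x2=(-1.9560, -0.6952, -0.0930)
step 9: x0=(-1.6533, -0.9327, -1.2572) x1=(0.1543, 1.2463, -0.9782) x2=(-1.9736, -0.6671, -0.1272)
step 10: x0=(-1.6508, -0.9603, -1.2272) x1=(0.1672, 1.2461, -0.9767) x2=(-1.9910, -0.6392, -0.1621)
step 11: x0=(-1.6485, -0.9876, -1.1965) x1=(0.1800, 1.2457, -0.9753) x2=(-2.0081, -0.6115, -0.1977)
step 12: x0=(-1.6465, -1.0145, -1.1650) x1=(0.1927, 1.2451, -0.9738) x2=(-2.0250, -0.5840, -0.2341)
step 13: x0=(-1.6448, -1.0411, -1.1327) x1=(0.2051, 1.2444, -0.9724) x2=(-2.0414, -0.5568, -0.2713)
step 14: x0=(-1.6433, -1.0672, -1.0996) x1=(0.2174, 1.2435, -0.9708) x2=(-2.0575, -0.5301, -0.3092)
step 15: x0=(-1.6423, -1.0927, -1.0658) x1=(0.2295, 1.2424, -0.9693) x2=(-2.0732, -0.5038, -0.3478)
step 16: x0=(-1.6416, -1.1176, -1.0313) x1=(0.2415, 1.2412, -0.9678) x2=(-2.0884, -0.4780, -0.3872)
step 17: x0=(-1.6414, -1.1419, -0.9961) x1=(0.2532, 1.2398, -0.9662) x2=(-2.1032, -0.4529, -0.4272)
step 18: x0=(-1.6416, -1.1653, -0.9603) x1=(0.2649, 1.2383, -0.9646) x2=(-2.1174, -0.4285, -0.4679)
step 19: x0=(-1.6423, -1.1879, -0.9240) x1=(0.2763, 1.2365, -0.9630) x2=(-2.1311, -0.4048, -0.5090)
step 20: x0=(-1.6435, -1.2097, -0.8872) x1=(0.2876, 1.2347, -0.9613) x2=(-2.1442, -0.3818, -0.5506)
step 21: x0=(-1.6452, -1.2306, -0.8501) x1=(0.2987, 1.2327, -0.9597) x2=(-2.1568, -0.3597, -0.5925)
step 22: x0=(-1.6474, -1.2507, -0.8128) x1=(0.3096, 1.2305, -0.9580) x2=(-2.1689, -0.3383, -0.6347)
step 23: x0=(-1.6499, -1.2699, -0.7753) x1=(0.3203, 1.2282, -0.9563) x2=(-2.1805, -0.3177, -0.6770)
step 24: x0=(-1.6529, -1.2883, -0.7377) x1=(0.3309, 1.2257, -0.9546) x2=(-2.1917, -0.2979, -0.7194)
step 25: x0=(-1.6563, -1.3059, -0.7001) x1=(0.3413, 1.2231, -0.9529) x2=(-2.2024, -0.2788, -0.7618)
step 26: x0=(-1.6600, -1.3227, -0.6626) x1=(0.3516, 1.2203, -0.9511) x2=(-2.2127, -0.2603, -0.8042)
step 27: x0=(-1.6641, -1.3389, -0.6251) x1=(0.3617, 1.2174, -0.9494) x2=(-2.2226, -0.2424, -0.8465)
step 28: x0=(-1.6684, -1.3545, -0.5878) x1=(0.3716, 1.2144, -0.9476) x2=(-2.2322, -0.2251, -0.8887)
step 29: x0=(-1.6730, -1.3694, -0.5506) x1=(0.3813, 1.2112, -0.9458) x2=(-2.2415, -0.2083, -0.9307)
step 30: x0=(-1.6778, -1.3839, -0.5136) x1=(0.3909, 1.2079, -0.9440) x2=(-2.2505, -0.1921, -0.9726)
step 31: x0=(-1.6828, -1.3978, -0.4768) x1=(0.4003, 1.2045, -0.9422) x2=(-2.2592, -0.1762, -1.0143)
step 32: x0=(-1.6880, -1.4113, -0.4402) x1=(0.4096, 1.2010, -0.9404) x2=(-2.2677, -0.1607, -1.0558)

(-1.6880, -1.4113, -0.4402)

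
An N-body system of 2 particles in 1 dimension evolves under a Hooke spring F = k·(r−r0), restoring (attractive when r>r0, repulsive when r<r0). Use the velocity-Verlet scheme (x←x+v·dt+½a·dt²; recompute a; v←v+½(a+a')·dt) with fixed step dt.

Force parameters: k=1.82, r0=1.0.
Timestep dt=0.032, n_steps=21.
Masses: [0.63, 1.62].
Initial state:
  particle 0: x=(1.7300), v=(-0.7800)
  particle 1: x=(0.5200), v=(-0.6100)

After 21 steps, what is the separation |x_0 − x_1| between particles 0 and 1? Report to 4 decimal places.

0.9640

step 0: x0=(1.7300) x1=(0.5200)
step 1: x0=(1.7047) x1=(0.5006)
step 2: x0=(1.6789) x1=(0.4814)
step 3: x0=(1.6524) x1=(0.4625)
step 4: x0=(1.6254) x1=(0.4438)
step 5: x0=(1.5978) x1=(0.4253)
step 6: x0=(1.5698) x1=(0.4070)
step 7: x0=(1.5412) x1=(0.3888)
step 8: x0=(1.5122) x1=(0.3709)
step 9: x0=(1.4828) x1=(0.3531)
step 10: x0=(1.4530) x1=(0.3355)
step 11: x0=(1.4228) x1=(0.3180)
step 12: x0=(1.3924) x1=(0.3006)
step 13: x0=(1.3616) x1=(0.2833)
step 14: x0=(1.3307) x1=(0.2661)
step 15: x0=(1.2995) x1=(0.2490)
step 16: x0=(1.2682) x1=(0.2320)
step 17: x0=(1.2368) x1=(0.2149)
step 18: x0=(1.2053) x1=(0.1980)
step 19: x0=(1.1738) x1=(0.1810)
step 20: x0=(1.1424) x1=(0.1640)
step 21: x0=(1.1109) x1=(0.1470)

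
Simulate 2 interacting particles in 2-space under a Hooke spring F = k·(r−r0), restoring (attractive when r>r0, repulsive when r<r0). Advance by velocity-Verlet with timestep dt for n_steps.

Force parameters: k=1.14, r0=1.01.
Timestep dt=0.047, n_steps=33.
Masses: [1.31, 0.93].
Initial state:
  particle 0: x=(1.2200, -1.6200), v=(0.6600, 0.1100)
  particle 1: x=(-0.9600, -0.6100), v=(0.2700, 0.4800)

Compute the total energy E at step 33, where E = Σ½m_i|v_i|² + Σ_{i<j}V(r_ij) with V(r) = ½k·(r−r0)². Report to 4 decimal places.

step 0: x0=(1.2200, -1.6200) x1=(-0.9600, -0.6100)
step 1: x0=(1.2498, -1.6143) x1=(-0.9456, -0.5882)
step 2: x0=(1.2771, -1.6074) x1=(-0.9277, -0.5681)
step 3: x0=(1.3020, -1.5993) x1=(-0.9064, -0.5496)
step 4: x0=(1.3244, -1.5901) x1=(-0.8815, -0.5328)
step 5: x0=(1.3443, -1.5797) x1=(-0.8531, -0.5176)
step 6: x0=(1.3617, -1.5680) x1=(-0.8212, -0.5041)
step 7: x0=(1.3766, -1.5552) x1=(-0.7859, -0.4924)
step 8: x0=(1.3892, -1.5412) x1=(-0.7472, -0.4823)
step 9: x0=(1.3993, -1.5260) x1=(-0.7051, -0.4738)
step 10: x0=(1.4072, -1.5097) x1=(-0.6598, -0.4670)
step 11: x0=(1.4128, -1.4922) x1=(-0.6114, -0.4617)
step 12: x0=(1.4163, -1.4737) x1=(-0.5599, -0.4580)
step 13: x0=(1.4177, -1.4540) x1=(-0.5054, -0.4558)
step 14: x0=(1.4171, -1.4334) x1=(-0.4482, -0.4551)
step 15: x0=(1.4146, -1.4117) x1=(-0.3884, -0.4557)
step 16: x0=(1.4104, -1.3892) x1=(-0.3261, -0.4577)
step 17: x0=(1.4046, -1.3657) x1=(-0.2615, -0.4608)
step 18: x0=(1.3973, -1.3415) x1=(-0.1948, -0.4652)
step 19: x0=(1.3886, -1.3165) x1=(-0.1262, -0.4705)
step 20: x0=(1.3787, -1.2908) x1=(-0.0558, -0.4769)
step 21: x0=(1.3677, -1.2645) x1=(0.0160, -0.4840)
step 22: x0=(1.3558, -1.2377) x1=(0.0891, -0.4920)
step 23: x0=(1.3432, -1.2105) x1=(0.1633, -0.5005)
step 24: x0=(1.3299, -1.1828) x1=(0.2384, -0.5096)
step 25: x0=(1.3162, -1.1549) x1=(0.3141, -0.5190)
step 26: x0=(1.3023, -1.1268) x1=(0.3901, -0.5288)
step 27: x0=(1.2881, -1.0987) x1=(0.4664, -0.5386)
step 28: x0=(1.2740, -1.0705) x1=(0.5426, -0.5484)
step 29: x0=(1.2601, -1.0425) x1=(0.6186, -0.5580)
step 30: x0=(1.2465, -1.0147) x1=(0.6942, -0.5673)
step 31: x0=(1.2334, -0.9873) x1=(0.7691, -0.5761)
step 32: x0=(1.2208, -0.9604) x1=(0.8432, -0.5842)
step 33: x0=(1.2088, -0.9341) x1=(0.9164, -0.5914)
step 0 velocities: v0=(0.6600, 0.1100) v1=(0.2700, 0.4800)
step 0: KE=0.4343, PE=1.1054, E=1.5397
step 33 velocities: v0=(-0.2467, 0.5505) v1=(1.5472, -0.1404)
step 33: KE=1.3606, PE=0.1784, E=1.5390

1.5390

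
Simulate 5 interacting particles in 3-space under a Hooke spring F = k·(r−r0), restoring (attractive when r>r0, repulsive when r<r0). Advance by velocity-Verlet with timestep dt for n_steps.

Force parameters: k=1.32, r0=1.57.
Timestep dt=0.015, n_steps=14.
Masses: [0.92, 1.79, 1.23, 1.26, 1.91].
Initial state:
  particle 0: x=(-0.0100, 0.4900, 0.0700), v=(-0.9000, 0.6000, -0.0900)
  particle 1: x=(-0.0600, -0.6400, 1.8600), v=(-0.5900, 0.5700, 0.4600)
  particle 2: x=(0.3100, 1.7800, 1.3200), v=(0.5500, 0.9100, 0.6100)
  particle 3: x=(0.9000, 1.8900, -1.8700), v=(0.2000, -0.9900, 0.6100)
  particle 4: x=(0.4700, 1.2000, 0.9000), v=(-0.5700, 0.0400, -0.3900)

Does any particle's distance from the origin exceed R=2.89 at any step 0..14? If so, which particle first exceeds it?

no

step 0: x0=(-0.0100, 0.4900, 0.0700) x1=(-0.0600, -0.6400, 1.8600) x2=(0.3100, 1.7800, 1.3200) x3=(0.9000, 1.8900, -1.8700) x4=(0.4700, 1.2000, 0.9000)
step 1: x0=(-0.0235, 0.4990, 0.0686) x1=(-0.0688, -0.6312, 1.8666) x2=(0.3182, 1.7936, 1.3290) x3=(0.9028, 1.8748, -1.8601) x4=(0.4615, 1.2006, 0.8941)
step 2: x0=(-0.0368, 0.5081, 0.0671) x1=(-0.0774, -0.6218, 1.8727) x2=(0.3265, 1.8071, 1.3377) x3=(0.9053, 1.8591, -1.8488) x4=(0.4530, 1.2010, 0.8879)
step 3: x0=(-0.0502, 0.5173, 0.0654) x1=(-0.0859, -0.6119, 1.8782) x2=(0.3347, 1.8205, 1.3462) x3=(0.9074, 1.8428, -1.8361) x4=(0.4446, 1.2014, 0.8816)
step 4: x0=(-0.0634, 0.5265, 0.0637) x1=(-0.0942, -0.6014, 1.8831) x2=(0.3429, 1.8338, 1.3544) x3=(0.9092, 1.8259, -1.8220) x4=(0.4363, 1.2016, 0.8751)
step 5: x0=(-0.0765, 0.5358, 0.0619) x1=(-0.1023, -0.5903, 1.8875) x2=(0.3511, 1.8469, 1.3623) x3=(0.9106, 1.8084, -1.8064) x4=(0.4280, 1.2018, 0.8685)
step 6: x0=(-0.0896, 0.5451, 0.0600) x1=(-0.1103, -0.5788, 1.8913) x2=(0.3593, 1.8600, 1.3699) x3=(0.9116, 1.7904, -1.7895) x4=(0.4197, 1.2019, 0.8616)
step 7: x0=(-0.1026, 0.5544, 0.0580) x1=(-0.1181, -0.5667, 1.8946) x2=(0.3675, 1.8728, 1.3772) x3=(0.9123, 1.7719, -1.7712) x4=(0.4115, 1.2019, 0.8546)
step 8: x0=(-0.1155, 0.5638, 0.0560) x1=(-0.1257, -0.5540, 1.8973) x2=(0.3757, 1.8855, 1.3842) x3=(0.9127, 1.7529, -1.7515) x4=(0.4033, 1.2019, 0.8475)
step 9: x0=(-0.1283, 0.5733, 0.0539) x1=(-0.1332, -0.5408, 1.8994) x2=(0.3838, 1.8981, 1.3909) x3=(0.9126, 1.7334, -1.7305) x4=(0.3952, 1.2017, 0.8402)
step 10: x0=(-0.1411, 0.5827, 0.0518) x1=(-0.1405, -0.5272, 1.9010) x2=(0.3920, 1.9104, 1.3973) x3=(0.9122, 1.7135, -1.7082) x4=(0.3872, 1.2015, 0.8328)
step 11: x0=(-0.1538, 0.5922, 0.0496) x1=(-0.1477, -0.5129, 1.9021) x2=(0.4002, 1.9226, 1.4035) x3=(0.9115, 1.6931, -1.6846) x4=(0.3791, 1.2011, 0.8252)
step 12: x0=(-0.1663, 0.6018, 0.0474) x1=(-0.1547, -0.4982, 1.9026) x2=(0.4083, 1.9345, 1.4093) x3=(0.9104, 1.6722, -1.6598) x4=(0.3712, 1.2008, 0.8175)
step 13: x0=(-0.1789, 0.6113, 0.0452) x1=(-0.1615, -0.4830, 1.9026) x2=(0.4164, 1.9463, 1.4149) x3=(0.9090, 1.6509, -1.6337) x4=(0.3632, 1.2003, 0.8097)
step 14: x0=(-0.1913, 0.6209, 0.0430) x1=(-0.1681, -0.4673, 1.9021) x2=(0.4245, 1.9579, 1.4201) x3=(0.9072, 1.6293, -1.6063) x4=(0.3553, 1.1997, 0.8017)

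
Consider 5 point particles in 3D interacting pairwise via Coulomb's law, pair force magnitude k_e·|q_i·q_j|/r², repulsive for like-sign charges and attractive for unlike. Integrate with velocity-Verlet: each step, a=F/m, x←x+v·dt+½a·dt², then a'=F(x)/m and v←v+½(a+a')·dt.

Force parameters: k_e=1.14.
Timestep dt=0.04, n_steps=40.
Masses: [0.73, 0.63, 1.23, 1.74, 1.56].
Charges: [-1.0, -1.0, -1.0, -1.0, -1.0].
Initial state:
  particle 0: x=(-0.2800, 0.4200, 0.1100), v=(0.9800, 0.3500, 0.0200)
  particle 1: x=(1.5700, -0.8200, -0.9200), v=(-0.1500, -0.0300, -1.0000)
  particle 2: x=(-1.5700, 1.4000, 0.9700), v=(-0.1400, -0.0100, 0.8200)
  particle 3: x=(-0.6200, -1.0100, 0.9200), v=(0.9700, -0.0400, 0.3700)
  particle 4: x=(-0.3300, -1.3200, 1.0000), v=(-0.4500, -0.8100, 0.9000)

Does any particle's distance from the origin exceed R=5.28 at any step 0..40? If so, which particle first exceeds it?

no

step 0: x0=(-0.2800, 0.4200, 0.1100) x1=(1.5700, -0.8200, -0.9200) x2=(-1.5700, 1.4000, 0.9700) x3=(-0.6200, -1.0100, 0.9200) x4=(-0.3300, -1.3200, 1.0000)
step 1: x0=(-0.2406, 0.4346, 0.1104) x1=(1.5645, -0.8213, -0.9604) x2=(-1.5759, 1.3999, 1.0029) x3=(-0.5831, -1.0098, 0.9344) x4=(-0.3459, -1.3549, 1.0367)
step 2: x0=(-0.2008, 0.4503, 0.1098) x1=(1.5600, -0.8229, -1.0015) x2=(-1.5822, 1.4004, 1.0361) x3=(-0.5495, -1.0056, 0.9477) x4=(-0.3585, -1.3952, 1.0751)
step 3: x0=(-0.1606, 0.4671, 0.1085) x1=(1.5564, -0.8247, -1.0435) x2=(-1.5891, 1.4016, 1.0695) x3=(-0.5181, -0.9974, 0.9599) x4=(-0.3686, -1.4408, 1.1154)
step 4: x0=(-0.1200, 0.4850, 0.1064) x1=(1.5538, -0.8267, -1.0862) x2=(-1.5964, 1.4032, 1.1031) x3=(-0.4882, -0.9857, 0.9709) x4=(-0.3774, -1.4910, 1.1574)
step 5: x0=(-0.0789, 0.5040, 0.1036) x1=(1.5520, -0.8290, -1.1297) x2=(-1.6043, 1.4054, 1.1370) x3=(-0.4590, -0.9714, 0.9810) x4=(-0.3855, -1.5452, 1.2009)
step 6: x0=(-0.0375, 0.5240, 0.1000) x1=(1.5511, -0.8315, -1.1740) x2=(-1.6126, 1.4082, 1.1711) x3=(-0.4303, -0.9549, 0.9904) x4=(-0.3932, -1.6025, 1.2457)
step 7: x0=(0.0043, 0.5450, 0.0958) x1=(1.5510, -0.8343, -1.2191) x2=(-1.6213, 1.4114, 1.2054) x3=(-0.4017, -0.9368, 0.9992) x4=(-0.4009, -1.6624, 1.2916)
step 8: x0=(0.0465, 0.5670, 0.0910) x1=(1.5516, -0.8374, -1.2649) x2=(-1.6305, 1.4151, 1.2399) x3=(-0.3732, -0.9175, 1.0077) x4=(-0.4086, -1.7243, 1.3383)
step 9: x0=(0.0890, 0.5900, 0.0855) x1=(1.5530, -0.8407, -1.3116) x2=(-1.6401, 1.4192, 1.2746) x3=(-0.3448, -0.8974, 1.0158) x4=(-0.4165, -1.7879, 1.3858)
step 10: x0=(0.1320, 0.6140, 0.0795) x1=(1.5552, -0.8442, -1.3590) x2=(-1.6501, 1.4238, 1.3096) x3=(-0.3164, -0.8766, 1.0238) x4=(-0.4245, -1.8529, 1.4339)
step 11: x0=(0.1753, 0.6390, 0.0729) x1=(1.5579, -0.8481, -1.4072) x2=(-1.6605, 1.4289, 1.3447) x3=(-0.2879, -0.8554, 1.0317) x4=(-0.4326, -1.9191, 1.4826)
step 12: x0=(0.2190, 0.6648, 0.0657) x1=(1.5614, -0.8522, -1.4561) x2=(-1.6713, 1.4343, 1.3801) x3=(-0.2594, -0.8338, 1.0395) x4=(-0.4409, -1.9863, 1.5317)
step 13: x0=(0.2631, 0.6916, 0.0581) x1=(1.5654, -0.8566, -1.5058) x2=(-1.6825, 1.4401, 1.4156) x3=(-0.2309, -0.8120, 1.0472) x4=(-0.4494, -2.0544, 1.5813)
step 14: x0=(0.3075, 0.7193, 0.0500) x1=(1.5700, -0.8612, -1.5563) x2=(-1.6941, 1.4462, 1.4513) x3=(-0.2024, -0.7901, 1.0550) x4=(-0.4579, -2.1232, 1.6312)
step 15: x0=(0.3523, 0.7478, 0.0415) x1=(1.5752, -0.8661, -1.6074) x2=(-1.7060, 1.4528, 1.4872) x3=(-0.1739, -0.7680, 1.0629) x4=(-0.4666, -2.1928, 1.6814)
step 16: x0=(0.3975, 0.7772, 0.0325) x1=(1.5808, -0.8713, -1.6593) x2=(-1.7183, 1.4597, 1.5233) x3=(-0.1453, -0.7460, 1.0707) x4=(-0.4754, -2.2629, 1.7319)
step 17: x0=(0.4430, 0.8075, 0.0230) x1=(1.5870, -0.8768, -1.7119) x2=(-1.7309, 1.4668, 1.5596) x3=(-0.1167, -0.7239, 1.0787) x4=(-0.4844, -2.3335, 1.7826)
step 18: x0=(0.4888, 0.8385, 0.0132) x1=(1.5936, -0.8825, -1.7651) x2=(-1.7439, 1.4744, 1.5960) x3=(-0.0881, -0.7019, 1.0867) x4=(-0.4934, -2.4047, 1.8337)
step 19: x0=(0.5350, 0.8704, 0.0030) x1=(1.6006, -0.8884, -1.8190) x2=(-1.7571, 1.4822, 1.6327) x3=(-0.0595, -0.6799, 1.0948) x4=(-0.5025, -2.4763, 1.8849)
step 20: x0=(0.5816, 0.9030, -0.0076) x1=(1.6081, -0.8947, -1.8736) x2=(-1.7707, 1.4903, 1.6694) x3=(-0.0308, -0.6580, 1.1030) x4=(-0.5118, -2.5483, 1.9363)
step 21: x0=(0.6284, 0.9364, -0.0185) x1=(1.6159, -0.9011, -1.9288) x2=(-1.7846, 1.4987, 1.7064) x3=(-0.0022, -0.6362, 1.1114) x4=(-0.5211, -2.6206, 1.9879)
step 22: x0=(0.6756, 0.9705, -0.0298) x1=(1.6240, -0.9079, -1.9847) x2=(-1.7988, 1.5073, 1.7435) x3=(0.0264, -0.6145, 1.1198) x4=(-0.5304, -2.6934, 2.0397)
step 23: x0=(0.7232, 1.0053, -0.0415) x1=(1.6325, -0.9148, -2.0411) x2=(-1.8133, 1.5162, 1.7807) x3=(0.0551, -0.5929, 1.1283) x4=(-0.5399, -2.7664, 2.0916)
step 24: x0=(0.7711, 1.0408, -0.0534) x1=(1.6414, -0.9220, -2.0982) x2=(-1.8281, 1.5253, 1.8181) x3=(0.0838, -0.5714, 1.1370) x4=(-0.5494, -2.8397, 2.1437)
step 25: x0=(0.8193, 1.0770, -0.0657) x1=(1.6505, -0.9295, -2.1558) x2=(-1.8431, 1.5347, 1.8557) x3=(0.1125, -0.5501, 1.1458) x4=(-0.5590, -2.9133, 2.1959)
step 26: x0=(0.8678, 1.1138, -0.0782) x1=(1.6598, -0.9372, -2.2140) x2=(-1.8584, 1.5443, 1.8934) x3=(0.1412, -0.5288, 1.1546) x4=(-0.5686, -2.9871, 2.2482)
step 27: x0=(0.9166, 1.1513, -0.0911) x1=(1.6695, -0.9451, -2.2727) x2=(-1.8740, 1.5541, 1.9312) x3=(0.1699, -0.5077, 1.1636) x4=(-0.5783, -3.0612, 2.3007)
step 28: x0=(0.9657, 1.1894, -0.1042) x1=(1.6794, -0.9532, -2.3319) x2=(-1.8898, 1.5641, 1.9692) x3=(0.1986, -0.4867, 1.1727) x4=(-0.5880, -3.1355, 2.3533)
step 29: x0=(1.0151, 1.2281, -0.1176) x1=(1.6894, -0.9615, -2.3917) x2=(-1.9059, 1.5743, 2.0073) x3=(0.2273, -0.4658, 1.1819) x4=(-0.5978, -3.2100, 2.4059)
step 30: x0=(1.0649, 1.2673, -0.1312) x1=(1.6997, -0.9701, -2.4519) x2=(-1.9222, 1.5847, 2.0455) x3=(0.2560, -0.4450, 1.1912) x4=(-0.6077, -3.2848, 2.4587)
step 31: x0=(1.1149, 1.3072, -0.1451) x1=(1.7102, -0.9788, -2.5127) x2=(-1.9388, 1.5953, 2.0839) x3=(0.2848, -0.4243, 1.2007) x4=(-0.6175, -3.3597, 2.5116)
step 32: x0=(1.1652, 1.3475, -0.1593) x1=(1.7209, -0.9878, -2.5739) x2=(-1.9555, 1.6061, 2.1224) x3=(0.3135, -0.4038, 1.2102) x4=(-0.6275, -3.4348, 2.5645)
step 33: x0=(1.2157, 1.3884, -0.1736) x1=(1.7318, -0.9969, -2.6355) x2=(-1.9725, 1.6170, 2.1610) x3=(0.3423, -0.3834, 1.2198) x4=(-0.6374, -3.5100, 2.6176)
step 34: x0=(1.2666, 1.4298, -0.1882) x1=(1.7428, -1.0063, -2.6976) x2=(-1.9897, 1.6281, 2.1997) x3=(0.3711, -0.3631, 1.2295) x4=(-0.6474, -3.5854, 2.6707)
step 35: x0=(1.3177, 1.4716, -0.2030) x1=(1.7539, -1.0158, -2.7602) x2=(-2.0071, 1.6393, 2.2386) x3=(0.3999, -0.3429, 1.2393) x4=(-0.6574, -3.6610, 2.7239)
step 36: x0=(1.3691, 1.5140, -0.2181) x1=(1.7652, -1.0255, -2.8231) x2=(-2.0247, 1.6507, 2.2775) x3=(0.4287, -0.3228, 1.2492) x4=(-0.6675, -3.7367, 2.7772)
step 37: x0=(1.4207, 1.5568, -0.2333) x1=(1.7766, -1.0353, -2.8864) x2=(-2.0425, 1.6622, 2.3166) x3=(0.4575, -0.3029, 1.2592) x4=(-0.6776, -3.8125, 2.8305)
step 38: x0=(1.4726, 1.6000, -0.2487) x1=(1.7881, -1.0454, -2.9501) x2=(-2.0605, 1.6739, 2.3558) x3=(0.4863, -0.2830, 1.2693) x4=(-0.6877, -3.8885, 2.8839)
step 39: x0=(1.5248, 1.6437, -0.2644) x1=(1.7998, -1.0556, -3.0142) x2=(-2.0787, 1.6857, 2.3950) x3=(0.5151, -0.2632, 1.2795) x4=(-0.6979, -3.9646, 2.9374)
step 40: x0=(1.5772, 1.6878, -0.2802) x1=(1.8115, -1.0659, -3.0786) x2=(-2.0970, 1.6976, 2.4344) x3=(0.5440, -0.2435, 1.2897) x4=(-0.7081, -4.0408, 2.9909)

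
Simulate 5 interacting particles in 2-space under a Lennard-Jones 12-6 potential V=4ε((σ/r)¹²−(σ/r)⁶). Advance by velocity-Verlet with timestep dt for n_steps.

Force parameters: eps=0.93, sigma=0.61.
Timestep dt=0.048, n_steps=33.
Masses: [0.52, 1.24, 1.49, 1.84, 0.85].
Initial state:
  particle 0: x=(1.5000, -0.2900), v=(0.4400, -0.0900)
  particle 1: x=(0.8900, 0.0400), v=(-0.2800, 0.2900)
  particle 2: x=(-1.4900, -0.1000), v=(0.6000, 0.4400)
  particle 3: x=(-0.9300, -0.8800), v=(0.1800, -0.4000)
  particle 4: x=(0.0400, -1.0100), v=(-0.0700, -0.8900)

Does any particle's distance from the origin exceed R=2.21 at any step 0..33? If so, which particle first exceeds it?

no

step 0: x0=(1.5000, -0.2900) x1=(0.8900, 0.0400) x2=(-1.4900, -0.1000) x3=(-0.9300, -0.8800) x4=(0.0400, -1.0100)
step 1: x0=(1.5189, -0.2932) x1=(0.8774, 0.0533) x2=(-1.4606, -0.0797) x3=(-0.9211, -0.8986) x4=(0.0352, -1.0523)
step 2: x0=(1.5248, -0.2895) x1=(0.8700, 0.0636) x2=(-1.4301, -0.0610) x3=(-0.9114, -0.9163) x4=(0.0272, -1.0938)
step 3: x0=(1.5166, -0.2784) x1=(0.8683, 0.0705) x2=(-1.3989, -0.0436) x3=(-0.9008, -0.9331) x4=(0.0158, -1.1343)
step 4: x0=(1.4948, -0.2600) x1=(0.8722, 0.0743) x2=(-1.3668, -0.0275) x3=(-0.8888, -0.9494) x4=(0.0005, -1.1737)
step 5: x0=(1.4642, -0.2370) x1=(0.8798, 0.0760) x2=(-1.3342, -0.0125) x3=(-0.8751, -0.9653) x4=(-0.0193, -1.2117)
step 6: x0=(1.4505, -0.2232) x1=(0.8800, 0.0814) x2=(-1.3011, 0.0015) x3=(-0.8594, -0.9811) x4=(-0.0444, -1.2481)
step 7: x0=(1.4756, -0.2302) x1=(0.8640, 0.0955) x2=(-1.2675, 0.0146) x3=(-0.8409, -0.9971) x4=(-0.0759, -1.2821)
step 8: x0=(1.4966, -0.2350) x1=(0.8495, 0.1086) x2=(-1.2336, 0.0268) x3=(-0.8192, -1.0138) x4=(-0.1151, -1.3131)
step 9: x0=(1.5043, -0.2329) x1=(0.8406, 0.1188) x2=(-1.1993, 0.0383) x3=(-0.7934, -1.0317) x4=(-0.1635, -1.3401)
step 10: x0=(1.4977, -0.2232) x1=(0.8375, 0.1257) x2=(-1.1648, 0.0491) x3=(-0.7657, -1.0502) x4=(-0.2163, -1.3648)
step 11: x0=(1.4769, -0.2061) x1=(0.8404, 0.1294) x2=(-1.1300, 0.0594) x3=(-0.7566, -1.0577) x4=(-0.2294, -1.4122)
step 12: x0=(1.4445, -0.1829) x1=(0.8481, 0.1306) x2=(-1.0950, 0.0691) x3=(-0.7638, -1.0538) x4=(-0.2073, -1.4830)
step 13: x0=(1.4193, -0.1635) x1=(0.8527, 0.1333) x2=(-1.0599, 0.0783) x3=(-0.7692, -1.0510) x4=(-0.1895, -1.5505)
step 14: x0=(1.4460, -0.1714) x1=(0.8354, 0.1474) x2=(-1.0245, 0.0868) x3=(-0.7712, -1.0507) x4=(-0.1792, -1.6115)
step 15: x0=(1.4705, -0.1781) x1=(0.8191, 0.1610) x2=(-0.9890, 0.0948) x3=(-0.7704, -1.0527) x4=(-0.1750, -1.6667)
step 16: x0=(1.4815, -0.1779) x1=(0.8083, 0.1717) x2=(-0.9534, 0.1022) x3=(-0.7676, -1.0564) x4=(-0.1755, -1.7168)
step 17: x0=(1.4782, -0.1702) x1=(0.8034, 0.1792) x2=(-0.9176, 0.1091) x3=(-0.7630, -1.0617) x4=(-0.1799, -1.7627)
step 18: x0=(1.4604, -0.1551) x1=(0.8046, 0.1835) x2=(-0.8817, 0.1154) x3=(-0.7571, -1.0682) x4=(-0.1874, -1.8048)
step 19: x0=(1.4288, -0.1329) x1=(0.8114, 0.1849) x2=(-0.8457, 0.1211) x3=(-0.7499, -1.0759) x4=(-0.1975, -1.8434)
step 20: x0=(1.3925, -0.1083) x1=(0.8201, 0.1852) x2=(-0.8095, 0.1264) x3=(-0.7417, -1.0847) x4=(-0.2099, -1.8788)
step 21: x0=(1.4014, -0.1069) x1=(0.8098, 0.1953) x2=(-0.7733, 0.1313) x3=(-0.7326, -1.0946) x4=(-0.2243, -1.9110)
step 22: x0=(1.4261, -0.1136) x1=(0.7927, 0.2087) x2=(-0.7370, 0.1357) x3=(-0.7226, -1.1055) x4=(-0.2407, -1.9403)
step 23: x0=(1.4408, -0.1152) x1=(0.7797, 0.2200) x2=(-0.7006, 0.1397) x3=(-0.7118, -1.1174) x4=(-0.2588, -1.9664)
step 24: x0=(1.4415, -0.1098) x1=(0.7724, 0.2282) x2=(-0.6641, 0.1434) x3=(-0.7001, -1.1306) x4=(-0.2786, -1.9894)
step 25: x0=(1.4279, -0.0971) x1=(0.7709, 0.2334) x2=(-0.6275, 0.1468) x3=(-0.6878, -1.1450) x4=(-0.2999, -2.0091)
step 26: x0=(1.4005, -0.0776) x1=(0.7750, 0.2358) x2=(-0.5907, 0.1499) x3=(-0.6746, -1.1608) x4=(-0.3229, -2.0252)
step 27: x0=(1.3663, -0.0547) x1=(0.7816, 0.2366) x2=(-0.5536, 0.1527) x3=(-0.6607, -1.1782) x4=(-0.3475, -2.0373)
step 28: x0=(1.3613, -0.0464) x1=(0.7757, 0.2436) x2=(-0.5164, 0.1553) x3=(-0.6460, -1.1975) x4=(-0.3737, -2.0449)
step 29: x0=(1.3852, -0.0524) x1=(0.7572, 0.2565) x2=(-0.4789, 0.1577) x3=(-0.6305, -1.2191) x4=(-0.4017, -2.0471)
step 30: x0=(1.4022, -0.0551) x1=(0.7412, 0.2679) x2=(-0.4410, 0.1600) x3=(-0.6142, -1.2435) x4=(-0.4314, -2.0429)
step 31: x0=(1.4053, -0.0510) x1=(0.7303, 0.2765) x2=(-0.4025, 0.1621) x3=(-0.5969, -1.2716) x4=(-0.4630, -2.0306)
step 32: x0=(1.3939, -0.0400) x1=(0.7246, 0.2820) x2=(-0.3634, 0.1642) x3=(-0.5789, -1.3039) x4=(-0.4962, -2.0086)
step 33: x0=(1.3682, -0.0221) x1=(0.7239, 0.2846) x2=(-0.3234, 0.1662) x3=(-0.5605, -1.3392) x4=(-0.5303, -1.9800)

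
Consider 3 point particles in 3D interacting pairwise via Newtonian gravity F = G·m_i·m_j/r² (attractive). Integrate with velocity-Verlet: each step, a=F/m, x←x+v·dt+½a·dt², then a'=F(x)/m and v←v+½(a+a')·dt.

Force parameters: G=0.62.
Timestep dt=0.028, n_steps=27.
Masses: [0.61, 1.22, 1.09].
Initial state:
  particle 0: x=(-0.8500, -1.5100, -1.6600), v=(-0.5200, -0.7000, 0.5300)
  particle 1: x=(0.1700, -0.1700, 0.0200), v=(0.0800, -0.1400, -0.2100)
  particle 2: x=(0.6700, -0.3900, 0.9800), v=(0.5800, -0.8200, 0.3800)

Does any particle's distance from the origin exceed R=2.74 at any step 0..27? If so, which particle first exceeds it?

no

step 0: x0=(-0.8500, -1.5100, -1.6600) x1=(0.1700, -0.1700, 0.0200) x2=(0.6700, -0.3900, 0.9800)
step 1: x0=(-0.8645, -1.5296, -1.6451) x1=(0.1723, -0.1740, 0.0143) x2=(0.6861, -0.4129, 0.9904)
step 2: x0=(-0.8790, -1.5490, -1.6301) x1=(0.1748, -0.1781, 0.0089) x2=(0.7020, -0.4357, 1.0004)
step 3: x0=(-0.8934, -1.5685, -1.6150) x1=(0.1775, -0.1823, 0.0038) x2=(0.7177, -0.4585, 1.0100)
step 4: x0=(-0.9077, -1.5878, -1.5997) x1=(0.1803, -0.1866, -0.0010) x2=(0.7332, -0.4811, 1.0192)
step 5: x0=(-0.9219, -1.6070, -1.5844) x1=(0.1832, -0.1911, -0.0055) x2=(0.7484, -0.5037, 1.0280)
step 6: x0=(-0.9361, -1.6262, -1.5689) x1=(0.1863, -0.1957, -0.0097) x2=(0.7635, -0.5261, 1.0365)
step 7: x0=(-0.9502, -1.6453, -1.5534) x1=(0.1896, -0.2004, -0.0137) x2=(0.7784, -0.5485, 1.0446)
step 8: x0=(-0.9642, -1.6643, -1.5377) x1=(0.1929, -0.2052, -0.0174) x2=(0.7931, -0.5708, 1.0524)
step 9: x0=(-0.9782, -1.6833, -1.5220) x1=(0.1964, -0.2101, -0.0209) x2=(0.8076, -0.5930, 1.0598)
step 10: x0=(-0.9920, -1.7021, -1.5061) x1=(0.2000, -0.2152, -0.0242) x2=(0.8219, -0.6150, 1.0670)
step 11: x0=(-1.0058, -1.7209, -1.4901) x1=(0.2038, -0.2204, -0.0272) x2=(0.8360, -0.6370, 1.0738)
step 12: x0=(-1.0195, -1.7396, -1.4741) x1=(0.2076, -0.2257, -0.0301) x2=(0.8500, -0.6589, 1.0803)
step 13: x0=(-1.0332, -1.7583, -1.4579) x1=(0.2116, -0.2312, -0.0327) x2=(0.8638, -0.6807, 1.0866)
step 14: x0=(-1.0468, -1.7768, -1.4417) x1=(0.2156, -0.2367, -0.0351) x2=(0.8774, -0.7024, 1.0926)
step 15: x0=(-1.0602, -1.7953, -1.4253) x1=(0.2198, -0.2424, -0.0373) x2=(0.8909, -0.7240, 1.0983)
step 16: x0=(-1.0736, -1.8137, -1.4089) x1=(0.2241, -0.2482, -0.0394) x2=(0.9042, -0.7455, 1.1037)
step 17: x0=(-1.0870, -1.8320, -1.3924) x1=(0.2284, -0.2542, -0.0412) x2=(0.9174, -0.7670, 1.1089)
step 18: x0=(-1.1002, -1.8502, -1.3758) x1=(0.2329, -0.2602, -0.0429) x2=(0.9304, -0.7883, 1.1139)
step 19: x0=(-1.1134, -1.8684, -1.3591) x1=(0.2375, -0.2664, -0.0444) x2=(0.9433, -0.8095, 1.1186)
step 20: x0=(-1.1265, -1.8865, -1.3423) x1=(0.2421, -0.2727, -0.0457) x2=(0.9560, -0.8306, 1.1230)
step 21: x0=(-1.1395, -1.9045, -1.3254) x1=(0.2469, -0.2792, -0.0469) x2=(0.9685, -0.8517, 1.1273)
step 22: x0=(-1.1524, -1.9224, -1.3085) x1=(0.2517, -0.2857, -0.0479) x2=(0.9809, -0.8726, 1.1313)
step 23: x0=(-1.1652, -1.9403, -1.2914) x1=(0.2566, -0.2924, -0.0487) x2=(0.9932, -0.8935, 1.1350)
step 24: x0=(-1.1780, -1.9580, -1.2743) x1=(0.2617, -0.2992, -0.0494) x2=(1.0053, -0.9142, 1.1386)
step 25: x0=(-1.1907, -1.9757, -1.2571) x1=(0.2667, -0.3061, -0.0500) x2=(1.0173, -0.9349, 1.1419)
step 26: x0=(-1.2033, -1.9934, -1.2399) x1=(0.2719, -0.3132, -0.0503) x2=(1.0292, -0.9555, 1.1451)
step 27: x0=(-1.2158, -2.0109, -1.2225) x1=(0.2772, -0.3203, -0.0506) x2=(1.0409, -0.9760, 1.1480)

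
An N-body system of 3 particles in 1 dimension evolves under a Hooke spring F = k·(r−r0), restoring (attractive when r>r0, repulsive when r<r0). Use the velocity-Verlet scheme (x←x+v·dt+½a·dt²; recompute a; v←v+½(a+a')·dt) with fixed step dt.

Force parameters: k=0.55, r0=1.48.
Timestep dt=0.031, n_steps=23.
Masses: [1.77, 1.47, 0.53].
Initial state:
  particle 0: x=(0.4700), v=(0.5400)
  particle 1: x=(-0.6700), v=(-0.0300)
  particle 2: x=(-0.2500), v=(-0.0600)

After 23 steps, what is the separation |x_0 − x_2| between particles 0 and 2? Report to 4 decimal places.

1.1028

step 0: x0=(0.4700) x1=(-0.6700) x2=(-0.2500)
step 1: x0=(0.4869) x1=(-0.6712) x2=(-0.2517)
step 2: x0=(0.5041) x1=(-0.6729) x2=(-0.2531)
step 3: x0=(0.5217) x1=(-0.6750) x2=(-0.2542)
step 4: x0=(0.5395) x1=(-0.6777) x2=(-0.2549)
step 5: x0=(0.5576) x1=(-0.6808) x2=(-0.2552)
step 6: x0=(0.5760) x1=(-0.6844) x2=(-0.2551)
step 7: x0=(0.5946) x1=(-0.6884) x2=(-0.2547)
step 8: x0=(0.6135) x1=(-0.6929) x2=(-0.2538)
step 9: x0=(0.6326) x1=(-0.6979) x2=(-0.2525)
step 10: x0=(0.6519) x1=(-0.7032) x2=(-0.2508)
step 11: x0=(0.6715) x1=(-0.7090) x2=(-0.2486)
step 12: x0=(0.6912) x1=(-0.7152) x2=(-0.2459)
step 13: x0=(0.7112) x1=(-0.7217) x2=(-0.2428)
step 14: x0=(0.7313) x1=(-0.7287) x2=(-0.2393)
step 15: x0=(0.7515) x1=(-0.7360) x2=(-0.2352)
step 16: x0=(0.7719) x1=(-0.7437) x2=(-0.2306)
step 17: x0=(0.7925) x1=(-0.7516) x2=(-0.2256)
step 18: x0=(0.8131) x1=(-0.7599) x2=(-0.2201)
step 19: x0=(0.8339) x1=(-0.7686) x2=(-0.2141)
step 20: x0=(0.8548) x1=(-0.7775) x2=(-0.2076)
step 21: x0=(0.8757) x1=(-0.7866) x2=(-0.2006)
step 22: x0=(0.8967) x1=(-0.7961) x2=(-0.1931)
step 23: x0=(0.9177) x1=(-0.8057) x2=(-0.1851)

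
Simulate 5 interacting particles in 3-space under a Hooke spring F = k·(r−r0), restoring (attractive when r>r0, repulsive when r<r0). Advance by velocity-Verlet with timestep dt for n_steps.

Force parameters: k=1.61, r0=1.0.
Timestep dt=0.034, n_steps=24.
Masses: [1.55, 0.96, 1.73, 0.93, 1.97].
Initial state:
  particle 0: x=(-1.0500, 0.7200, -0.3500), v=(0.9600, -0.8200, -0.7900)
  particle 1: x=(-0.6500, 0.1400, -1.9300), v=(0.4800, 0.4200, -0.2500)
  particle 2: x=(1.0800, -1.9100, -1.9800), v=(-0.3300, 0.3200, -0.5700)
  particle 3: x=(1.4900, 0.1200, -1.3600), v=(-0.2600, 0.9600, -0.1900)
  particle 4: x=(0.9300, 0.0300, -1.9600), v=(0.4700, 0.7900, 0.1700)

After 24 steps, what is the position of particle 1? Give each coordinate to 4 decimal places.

(0.6244, 0.0305, -1.9110)

step 0: x0=(-1.0500, 0.7200, -0.3500) x1=(-0.6500, 0.1400, -1.9300) x2=(1.0800, -1.9100, -1.9800) x3=(1.4900, 0.1200, -1.3600) x4=(0.9300, 0.0300, -1.9600)
step 1: x0=(-1.0146, 0.6903, -0.3790) x1=(-0.6311, 0.1532, -1.9376) x2=(1.0674, -1.8963, -1.9985) x3=(1.4782, 0.1520, -1.3663) x4=(0.9451, 0.0566, -1.9538)
step 2: x0=(-0.9738, 0.6572, -0.4120) x1=(-0.6071, 0.1643, -1.9434) x2=(1.0523, -1.8770, -2.0154) x3=(1.4609, 0.1824, -1.3724) x4=(0.9585, 0.0827, -1.9469)
step 3: x0=(-0.9279, 0.6210, -0.4491) x1=(-0.5781, 0.1733, -1.9476) x2=(1.0346, -1.8521, -2.0305) x3=(1.4381, 0.2113, -1.3783) x4=(0.9701, 0.1083, -1.9392)
step 4: x0=(-0.8771, 0.5817, -0.4899) x1=(-0.5444, 0.1802, -1.9502) x2=(1.0146, -1.8217, -2.0439) x3=(1.4102, 0.2385, -1.3839) x4=(0.9800, 0.1331, -1.9310)
step 5: x0=(-0.8215, 0.5396, -0.5343) x1=(-0.5061, 0.1850, -1.9513) x2=(0.9923, -1.7859, -2.0556) x3=(1.3775, 0.2638, -1.3893) x4=(0.9882, 0.1574, -1.9222)
step 6: x0=(-0.7616, 0.4950, -0.5820) x1=(-0.4636, 0.1879, -1.9511) x2=(0.9679, -1.7449, -2.0657) x3=(1.3404, 0.2872, -1.3944) x4=(0.9948, 0.1808, -1.9130)
step 7: x0=(-0.6975, 0.4481, -0.6330) x1=(-0.4170, 0.1888, -1.9497) x2=(0.9416, -1.6988, -2.0741) x3=(1.2992, 0.3088, -1.3993) x4=(0.9998, 0.2035, -1.9035)
step 8: x0=(-0.6297, 0.3991, -0.6868) x1=(-0.3668, 0.1879, -1.9472) x2=(0.9135, -1.6479, -2.0809) x3=(1.2544, 0.3283, -1.4039) x4=(1.0034, 0.2254, -1.8938)
step 9: x0=(-0.5584, 0.3483, -0.7432) x1=(-0.3133, 0.1852, -1.9438) x2=(0.8837, -1.5924, -2.0862) x3=(1.2064, 0.3459, -1.4082) x4=(1.0057, 0.2465, -1.8839)
step 10: x0=(-0.4841, 0.2959, -0.8020) x1=(-0.2570, 0.1809, -1.9397) x2=(0.8526, -1.5326, -2.0900) x3=(1.1556, 0.3616, -1.4121) x4=(1.0067, 0.2667, -1.8741)
step 11: x0=(-0.4070, 0.2422, -0.8628) x1=(-0.1981, 0.1751, -1.9351) x2=(0.8201, -1.4687, -2.0924) x3=(1.1024, 0.3753, -1.4156) x4=(1.0065, 0.2861, -1.8643)
step 12: x0=(-0.3277, 0.1873, -0.9254) x1=(-0.1371, 0.1679, -1.9301) x2=(0.7866, -1.4010, -2.0934) x3=(1.0472, 0.3872, -1.4186) x4=(1.0055, 0.3046, -1.8547)
step 13: x0=(-0.2465, 0.1315, -0.9894) x1=(-0.0746, 0.1595, -1.9250) x2=(0.7523, -1.3299, -2.0932) x3=(0.9905, 0.3973, -1.4211) x4=(1.0036, 0.3222, -1.8454)
step 14: x0=(-0.1638, 0.0749, -1.0546) x1=(-0.0108, 0.1500, -1.9199) x2=(0.7172, -1.2557, -2.0919) x3=(0.9325, 0.4058, -1.4231) x4=(1.0012, 0.3391, -1.8364)
step 15: x0=(-0.0799, 0.0177, -1.1205) x1=(0.0538, 0.1395, -1.9150) x2=(0.6816, -1.1789, -2.0896) x3=(0.8736, 0.4128, -1.4245) x4=(0.9985, 0.3552, -1.8279)
step 16: x0=(0.0047, -0.0399, -1.1869) x1=(0.1188, 0.1283, -1.9107) x2=(0.6456, -1.0997, -2.0863) x3=(0.8140, 0.4186, -1.4253) x4=(0.9955, 0.3706, -1.8198)
step 17: x0=(0.0897, -0.0980, -1.2536) x1=(0.1838, 0.1164, -1.9070) x2=(0.6095, -1.0185, -2.0823) x3=(0.7541, 0.4235, -1.4256) x4=(0.9925, 0.3854, -1.8121)
step 18: x0=(0.1748, -0.1566, -1.3202) x1=(0.2485, 0.1041, -1.9042) x2=(0.5734, -0.9358, -2.0776) x3=(0.6940, 0.4276, -1.4252) x4=(0.9897, 0.3997, -1.8048)
step 19: x0=(0.2599, -0.2155, -1.3866) x1=(0.3126, 0.0915, -1.9024) x2=(0.5373, -0.8520, -2.0725) x3=(0.6338, 0.4314, -1.4242) x4=(0.9872, 0.4136, -1.7980)
step 20: x0=(0.3449, -0.2749, -1.4526) x1=(0.3761, 0.0788, -1.9018) x2=(0.5014, -0.7674, -2.0672) x3=(0.5734, 0.4353, -1.4224) x4=(0.9851, 0.4273, -1.7915)
step 21: x0=(0.4296, -0.3348, -1.5180) x1=(0.4389, 0.0662, -1.9025) x2=(0.4657, -0.6824, -2.0617) x3=(0.5128, 0.4394, -1.4198) x4=(0.9834, 0.4408, -1.7853)
step 22: x0=(0.5143, -0.3951, -1.5827) x1=(0.5011, 0.0538, -1.9043) x2=(0.4301, -0.5974, -2.0564) x3=(0.4516, 0.4439, -1.4163) x4=(0.9821, 0.4543, -1.7793)
step 23: x0=(0.5991, -0.4557, -1.6466) x1=(0.5628, 0.0419, -1.9073) x2=(0.3946, -0.5124, -2.0515) x3=(0.3897, 0.4488, -1.4120) x4=(0.9813, 0.4678, -1.7735)
step 24: x0=(0.6843, -0.5168, -1.7097) x1=(0.6244, 0.0305, -1.9110) x2=(0.3588, -0.4277, -2.0471) x3=(0.3271, 0.4539, -1.4070) x4=(0.9809, 0.4815, -1.7679)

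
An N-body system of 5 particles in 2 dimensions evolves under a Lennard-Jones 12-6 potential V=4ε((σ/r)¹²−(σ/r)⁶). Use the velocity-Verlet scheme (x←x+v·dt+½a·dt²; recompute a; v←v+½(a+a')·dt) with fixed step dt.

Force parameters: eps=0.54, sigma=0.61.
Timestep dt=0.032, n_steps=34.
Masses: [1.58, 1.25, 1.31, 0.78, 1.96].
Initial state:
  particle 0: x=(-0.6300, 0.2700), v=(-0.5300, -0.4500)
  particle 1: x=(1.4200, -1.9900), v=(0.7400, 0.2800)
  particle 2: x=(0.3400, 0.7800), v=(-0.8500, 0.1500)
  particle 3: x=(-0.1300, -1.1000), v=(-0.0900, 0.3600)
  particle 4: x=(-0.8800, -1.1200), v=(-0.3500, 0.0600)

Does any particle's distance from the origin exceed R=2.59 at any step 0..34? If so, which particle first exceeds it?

yes, particle 1

step 0: x0=(-0.6300, 0.2700) x1=(1.4200, -1.9900) x2=(0.3400, 0.7800) x3=(-0.1300, -1.1000) x4=(-0.8800, -1.1200)
step 1: x0=(-0.6469, 0.2556) x1=(1.4437, -1.9810) x2=(0.3127, 0.7847) x3=(-0.1343, -1.0885) x4=(-0.8906, -1.1180)
step 2: x0=(-0.6635, 0.2413) x1=(1.4673, -1.9721) x2=(0.2851, 0.7893) x3=(-0.1413, -1.0770) x4=(-0.9002, -1.1160)
step 3: x0=(-0.6800, 0.2269) x1=(1.4910, -1.9631) x2=(0.2574, 0.7938) x3=(-0.1512, -1.0656) x4=(-0.9086, -1.1139)
step 4: x0=(-0.6963, 0.2126) x1=(1.5147, -1.9541) x2=(0.2294, 0.7981) x3=(-0.1638, -1.0543) x4=(-0.9159, -1.1117)
step 5: x0=(-0.7124, 0.1984) x1=(1.5383, -1.9451) x2=(0.2012, 0.8023) x3=(-0.1793, -1.0431) x4=(-0.9221, -1.1093)
step 6: x0=(-0.7283, 0.1841) x1=(1.5619, -1.9362) x2=(0.1727, 0.8063) x3=(-0.1975, -1.0321) x4=(-0.9272, -1.1068)
step 7: x0=(-0.7440, 0.1698) x1=(1.5856, -1.9272) x2=(0.1441, 0.8102) x3=(-0.2183, -1.0212) x4=(-0.9313, -1.1041)
step 8: x0=(-0.7595, 0.1556) x1=(1.6092, -1.9182) x2=(0.1152, 0.8139) x3=(-0.2414, -1.0104) x4=(-0.9344, -1.1013)
step 9: x0=(-0.7749, 0.1413) x1=(1.6328, -1.9092) x2=(0.0861, 0.8175) x3=(-0.2658, -0.9997) x4=(-0.9371, -1.0984)
step 10: x0=(-0.7900, 0.1269) x1=(1.6565, -1.9002) x2=(0.0569, 0.8209) x3=(-0.2895, -0.9886) x4=(-0.9401, -1.0954)
step 11: x0=(-0.8049, 0.1126) x1=(1.6801, -1.8912) x2=(0.0274, 0.8241) x3=(-0.3092, -0.9767) x4=(-0.9446, -1.0926)
step 12: x0=(-0.8197, 0.0981) x1=(1.7037, -1.8822) x2=(-0.0023, 0.8271) x3=(-0.3213, -0.9632) x4=(-0.9522, -1.0903)
step 13: x0=(-0.8342, 0.0836) x1=(1.7273, -1.8732) x2=(-0.0322, 0.8299) x3=(-0.3251, -0.9477) x4=(-0.9632, -1.0885)
step 14: x0=(-0.8485, 0.0689) x1=(1.7509, -1.8642) x2=(-0.0623, 0.8326) x3=(-0.3236, -0.9307) x4=(-0.9763, -1.0871)
step 15: x0=(-0.8626, 0.0541) x1=(1.7745, -1.8552) x2=(-0.0925, 0.8350) x3=(-0.3205, -0.9129) x4=(-0.9901, -1.0858)
step 16: x0=(-0.8765, 0.0391) x1=(1.7981, -1.8462) x2=(-0.1230, 0.8373) x3=(-0.3182, -0.8950) x4=(-1.0036, -1.0843)
step 17: x0=(-0.8901, 0.0238) x1=(1.8218, -1.8372) x2=(-0.1536, 0.8394) x3=(-0.3180, -0.8772) x4=(-1.0164, -1.0824)
step 18: x0=(-0.9035, 0.0084) x1=(1.8454, -1.8282) x2=(-0.1844, 0.8412) x3=(-0.3205, -0.8596) x4=(-1.0282, -1.0801)
step 19: x0=(-0.9166, -0.0074) x1=(1.8690, -1.8192) x2=(-0.2154, 0.8429) x3=(-0.3259, -0.8423) x4=(-1.0389, -1.0773)
step 20: x0=(-0.9294, -0.0235) x1=(1.8926, -1.8102) x2=(-0.2465, 0.8443) x3=(-0.3344, -0.8253) x4=(-1.0486, -1.0740)
step 21: x0=(-0.9419, -0.0401) x1=(1.9162, -1.8012) x2=(-0.2777, 0.8456) x3=(-0.3459, -0.8085) x4=(-1.0572, -1.0701)
step 22: x0=(-0.9540, -0.0571) x1=(1.9398, -1.7922) x2=(-0.3092, 0.8466) x3=(-0.3606, -0.7920) x4=(-1.0648, -1.0655)
step 23: x0=(-0.9657, -0.0748) x1=(1.9634, -1.7832) x2=(-0.3407, 0.8474) x3=(-0.3786, -0.7755) x4=(-1.0712, -1.0603)
step 24: x0=(-0.9769, -0.0932) x1=(1.9870, -1.7742) x2=(-0.3724, 0.8480) x3=(-0.4000, -0.7591) x4=(-1.0767, -1.0543)
step 25: x0=(-0.9875, -0.1126) x1=(2.0106, -1.7652) x2=(-0.4042, 0.8484) x3=(-0.4249, -0.7424) x4=(-1.0811, -1.0475)
step 26: x0=(-0.9973, -0.1332) x1=(2.0342, -1.7562) x2=(-0.4362, 0.8486) x3=(-0.4534, -0.7251) x4=(-1.0846, -1.0399)
step 27: x0=(-1.0064, -0.1551) x1=(2.0578, -1.7472) x2=(-0.4682, 0.8486) x3=(-0.4850, -0.7068) x4=(-1.0874, -1.0314)
step 28: x0=(-1.0145, -0.1788) x1=(2.0813, -1.7382) x2=(-0.5003, 0.8484) x3=(-0.5185, -0.6863) x4=(-1.0902, -1.0222)
step 29: x0=(-1.0219, -0.2040) x1=(2.1049, -1.7292) x2=(-0.5326, 0.8479) x3=(-0.5505, -0.6628) x4=(-1.0941, -1.0129)
step 30: x0=(-1.0310, -0.2286) x1=(2.1285, -1.7202) x2=(-0.5649, 0.8473) x3=(-0.5729, -0.6382) x4=(-1.1005, -1.0043)
step 31: x0=(-1.0491, -0.2466) x1=(2.1521, -1.7112) x2=(-0.5972, 0.8465) x3=(-0.5697, -0.6245) x4=(-1.1097, -0.9967)
step 32: x0=(-1.0778, -0.2574) x1=(2.1757, -1.7022) x2=(-0.6296, 0.8455) x3=(-0.5408, -0.6250) x4=(-1.1204, -0.9891)
step 33: x0=(-1.1092, -0.2675) x1=(2.1993, -1.6932) x2=(-0.6621, 0.8443) x3=(-0.5067, -0.6289) x4=(-1.1311, -0.9804)
step 34: x0=(-1.1400, -0.2790) x1=(2.2229, -1.6842) x2=(-0.6947, 0.8430) x3=(-0.4758, -0.6331) x4=(-1.1411, -0.9706)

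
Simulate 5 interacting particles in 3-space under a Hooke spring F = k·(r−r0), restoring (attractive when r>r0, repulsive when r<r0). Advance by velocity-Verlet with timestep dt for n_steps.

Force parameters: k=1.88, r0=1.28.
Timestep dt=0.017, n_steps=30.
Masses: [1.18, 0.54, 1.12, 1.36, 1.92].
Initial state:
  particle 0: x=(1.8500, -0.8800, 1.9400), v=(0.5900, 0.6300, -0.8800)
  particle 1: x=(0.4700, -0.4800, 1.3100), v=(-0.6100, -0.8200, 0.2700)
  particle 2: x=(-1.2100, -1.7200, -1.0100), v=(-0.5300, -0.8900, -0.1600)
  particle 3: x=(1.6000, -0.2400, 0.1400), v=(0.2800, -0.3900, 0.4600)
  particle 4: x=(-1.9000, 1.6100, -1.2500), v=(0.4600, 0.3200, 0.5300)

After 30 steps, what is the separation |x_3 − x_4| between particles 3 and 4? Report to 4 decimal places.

step 0: x0=(1.8500, -0.8800, 1.9400) x1=(0.4700, -0.4800, 1.3100) x2=(-1.2100, -1.7200, -1.0100) x3=(1.6000, -0.2400, 0.1400) x4=(-1.9000, 1.6100, -1.2500)
step 1: x0=(1.8588, -0.8689, 1.9238) x1=(0.4586, -0.4936, 1.3129) x2=(-1.2179, -1.7341, -1.0117) x3=(1.6039, -0.2466, 0.1477) x4=(-1.8911, 1.6145, -1.2402)
step 2: x0=(1.8651, -0.8571, 1.9053) x1=(0.4450, -0.5065, 1.3126) x2=(-1.2237, -1.7460, -1.0115) x3=(1.6060, -0.2532, 0.1550) x4=(-1.8802, 1.6171, -1.2290)
step 3: x0=(1.8689, -0.8446, 1.8844) x1=(0.4295, -0.5187, 1.3090) x2=(-1.2272, -1.7559, -1.0094) x3=(1.6064, -0.2597, 0.1619) x4=(-1.8672, 1.6177, -1.2162)
step 4: x0=(1.8703, -0.8314, 1.8611) x1=(0.4119, -0.5301, 1.3021) x2=(-1.2286, -1.7636, -1.0053) x3=(1.6051, -0.2662, 0.1686) x4=(-1.8521, 1.6165, -1.2020)
step 5: x0=(1.8691, -0.8176, 1.8356) x1=(0.3924, -0.5408, 1.2920) x2=(-1.2278, -1.7691, -0.9993) x3=(1.6020, -0.2726, 0.1748) x4=(-1.8351, 1.6134, -1.1864)
step 6: x0=(1.8655, -0.8031, 1.8078) x1=(0.3709, -0.5508, 1.2787) x2=(-1.2247, -1.7725, -0.9913) x3=(1.5972, -0.2789, 0.1807) x4=(-1.8160, 1.6083, -1.1693)
step 7: x0=(1.8595, -0.7880, 1.7779) x1=(0.3477, -0.5600, 1.2623) x2=(-1.2196, -1.7737, -0.9815) x3=(1.5906, -0.2852, 0.1861) x4=(-1.7949, 1.6013, -1.1508)
step 8: x0=(1.8510, -0.7723, 1.7458) x1=(0.3227, -0.5684, 1.2428) x2=(-1.2122, -1.7728, -0.9698) x3=(1.5824, -0.2914, 0.1912) x4=(-1.7719, 1.5925, -1.1310)
step 9: x0=(1.8400, -0.7560, 1.7116) x1=(0.2961, -0.5760, 1.2203) x2=(-1.2027, -1.7697, -0.9563) x3=(1.5724, -0.2975, 0.1958) x4=(-1.7470, 1.5818, -1.1098)
step 10: x0=(1.8267, -0.7392, 1.6755) x1=(0.2679, -0.5828, 1.1949) x2=(-1.1912, -1.7645, -0.9410) x3=(1.5607, -0.3036, 0.2001) x4=(-1.7202, 1.5692, -1.0873)
step 11: x0=(1.8111, -0.7219, 1.6373) x1=(0.2382, -0.5888, 1.1667) x2=(-1.1776, -1.7573, -0.9240) x3=(1.5474, -0.3095, 0.2038) x4=(-1.6915, 1.5548, -1.0635)
step 12: x0=(1.7931, -0.7041, 1.5973) x1=(0.2071, -0.5941, 1.1359) x2=(-1.1619, -1.7479, -0.9052) x3=(1.5324, -0.3154, 0.2072) x4=(-1.6611, 1.5386, -1.0384)
step 13: x0=(1.7728, -0.6858, 1.5555) x1=(0.1747, -0.5985, 1.1024) x2=(-1.1443, -1.7365, -0.8849) x3=(1.5159, -0.3211, 0.2101) x4=(-1.6289, 1.5206, -1.0122)
step 14: x0=(1.7503, -0.6670, 1.5120) x1=(0.1412, -0.6022, 1.0664) x2=(-1.1248, -1.7231, -0.8629) x3=(1.4977, -0.3267, 0.2125) x4=(-1.5949, 1.5008, -0.9848)
step 15: x0=(1.7256, -0.6479, 1.4667) x1=(0.1066, -0.6050, 1.0281) x2=(-1.1034, -1.7078, -0.8395) x3=(1.4780, -0.3322, 0.2145) x4=(-1.5594, 1.4794, -0.9562)
step 16: x0=(1.6988, -0.6283, 1.4200) x1=(0.0711, -0.6070, 0.9876) x2=(-1.0802, -1.6905, -0.8146) x3=(1.4568, -0.3376, 0.2160) x4=(-1.5222, 1.4562, -0.9266)
step 17: x0=(1.6699, -0.6084, 1.3717) x1=(0.0347, -0.6083, 0.9451) x2=(-1.0553, -1.6713, -0.7883) x3=(1.4341, -0.3429, 0.2170) x4=(-1.4835, 1.4315, -0.8960)
step 18: x0=(1.6390, -0.5882, 1.3220) x1=(-0.0024, -0.6087, 0.9006) x2=(-1.0287, -1.6503, -0.7607) x3=(1.4099, -0.3480, 0.2176) x4=(-1.4433, 1.4051, -0.8644)
step 19: x0=(1.6061, -0.5676, 1.2710) x1=(-0.0400, -0.6084, 0.8544) x2=(-1.0005, -1.6276, -0.7319) x3=(1.3844, -0.3529, 0.2176) x4=(-1.4016, 1.3772, -0.8318)
step 20: x0=(1.5714, -0.5467, 1.2188) x1=(-0.0782, -0.6073, 0.8065) x2=(-0.9709, -1.6031, -0.7019) x3=(1.3575, -0.3578, 0.2171) x4=(-1.3586, 1.3478, -0.7984)
step 21: x0=(1.5348, -0.5256, 1.1655) x1=(-0.1167, -0.6054, 0.7572) x2=(-0.9398, -1.5770, -0.6709) x3=(1.3293, -0.3624, 0.2162) x4=(-1.3143, 1.3169, -0.7641)
step 22: x0=(1.4965, -0.5042, 1.1112) x1=(-0.1554, -0.6027, 0.7067) x2=(-0.9073, -1.5493, -0.6389) x3=(1.2999, -0.3670, 0.2147) x4=(-1.2688, 1.2847, -0.7290)
step 23: x0=(1.4565, -0.4826, 1.0559) x1=(-0.1943, -0.5993, 0.6550) x2=(-0.8736, -1.5202, -0.6061) x3=(1.2692, -0.3713, 0.2128) x4=(-1.2220, 1.2511, -0.6932)
step 24: x0=(1.4150, -0.4608, 0.9998) x1=(-0.2332, -0.5951, 0.6023) x2=(-0.8388, -1.4896, -0.5724) x3=(1.2374, -0.3755, 0.2103) x4=(-1.1742, 1.2163, -0.6568)
step 25: x0=(1.3720, -0.4388, 0.9430) x1=(-0.2719, -0.5902, 0.5489) x2=(-0.8028, -1.4577, -0.5380) x3=(1.2046, -0.3796, 0.2074) x4=(-1.1254, 1.1802, -0.6197)
step 26: x0=(1.3276, -0.4167, 0.8855) x1=(-0.3105, -0.5846, 0.4948) x2=(-0.7659, -1.4246, -0.5031) x3=(1.1706, -0.3835, 0.2039) x4=(-1.0756, 1.1430, -0.5821)
step 27: x0=(1.2819, -0.3944, 0.8275) x1=(-0.3488, -0.5782, 0.4403) x2=(-0.7281, -1.3903, -0.4676) x3=(1.1357, -0.3872, 0.1999) x4=(-1.0249, 1.1048, -0.5439)
step 28: x0=(1.2350, -0.3719, 0.7691) x1=(-0.3867, -0.5711, 0.3854) x2=(-0.6895, -1.3550, -0.4316) x3=(1.0999, -0.3908, 0.1954) x4=(-0.9733, 1.0655, -0.5053)
step 29: x0=(1.1870, -0.3493, 0.7104) x1=(-0.4242, -0.5633, 0.3304) x2=(-0.6501, -1.3188, -0.3953) x3=(1.0632, -0.3943, 0.1905) x4=(-0.9211, 1.0253, -0.4663)
step 30: x0=(1.1380, -0.3266, 0.6514) x1=(-0.4612, -0.5548, 0.2753) x2=(-0.6102, -1.2817, -0.3588) x3=(1.0257, -0.3977, 0.1850) x4=(-0.8681, 0.9843, -0.4270)

2.4230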